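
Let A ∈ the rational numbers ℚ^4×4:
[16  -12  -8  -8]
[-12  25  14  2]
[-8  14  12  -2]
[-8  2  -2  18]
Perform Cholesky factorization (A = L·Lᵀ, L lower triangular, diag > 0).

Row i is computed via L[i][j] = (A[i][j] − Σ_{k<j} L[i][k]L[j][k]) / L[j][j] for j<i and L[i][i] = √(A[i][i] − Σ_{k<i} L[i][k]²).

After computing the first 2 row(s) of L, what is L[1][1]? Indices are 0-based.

Step 1: L[0][0] = √(16) = 4.
  L[1][0] = (-12) / L[0][0] = -3.
Step 2: L[1][1] = √(16) = 4.

L[1][1] = 4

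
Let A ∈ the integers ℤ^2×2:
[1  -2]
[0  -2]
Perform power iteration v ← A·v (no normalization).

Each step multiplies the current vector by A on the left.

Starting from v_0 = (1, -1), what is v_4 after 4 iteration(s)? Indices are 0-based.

v_4 = (-9, -16)

v_0 = (1, -1).
v_1 = A·v_0 = (3, 2).
v_2 = A·v_1 = (-1, -4).
v_3 = A·v_2 = (7, 8).
v_4 = A·v_3 = (-9, -16).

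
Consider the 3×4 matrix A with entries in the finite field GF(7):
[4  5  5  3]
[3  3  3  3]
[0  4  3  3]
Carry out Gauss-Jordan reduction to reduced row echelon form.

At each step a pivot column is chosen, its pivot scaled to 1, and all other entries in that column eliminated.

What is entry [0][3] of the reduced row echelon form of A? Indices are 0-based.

[1] R0 /= 4  ⇒  (1, 3, 3, 6)
     R1 -= 3·R0  ⇒  (0, 1, 1, 6)
[2] R1 /= 1  ⇒  (0, 1, 1, 6)
     R0 -= 3·R1  ⇒  (1, 0, 0, 2)
     R2 -= 4·R1  ⇒  (0, 0, 6, 0)
[3] R2 /= 6  ⇒  (0, 0, 1, 0)
     R1 -= 1·R2  ⇒  (0, 1, 0, 6)

M[0][3] = 2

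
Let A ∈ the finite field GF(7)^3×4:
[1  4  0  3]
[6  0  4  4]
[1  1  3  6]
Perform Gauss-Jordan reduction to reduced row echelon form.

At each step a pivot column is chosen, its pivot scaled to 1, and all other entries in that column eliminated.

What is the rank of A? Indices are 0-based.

[1] R0 /= 1  ⇒  (1, 4, 0, 3)
     R1 -= 6·R0  ⇒  (0, 4, 4, 0)
     R2 -= 1·R0  ⇒  (0, 4, 3, 3)
[2] R1 /= 4  ⇒  (0, 1, 1, 0)
     R0 -= 4·R1  ⇒  (1, 0, 3, 3)
     R2 -= 4·R1  ⇒  (0, 0, 6, 3)
[3] R2 /= 6  ⇒  (0, 0, 1, 4)
     R0 -= 3·R2  ⇒  (1, 0, 0, 5)
     R1 -= 1·R2  ⇒  (0, 1, 0, 3)

rank = 3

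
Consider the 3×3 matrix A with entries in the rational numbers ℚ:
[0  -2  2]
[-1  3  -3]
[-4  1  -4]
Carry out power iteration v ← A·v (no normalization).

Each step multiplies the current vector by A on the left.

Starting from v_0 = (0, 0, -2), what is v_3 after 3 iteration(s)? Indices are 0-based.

v_3 = (-16, 20, 22)

v_0 = (0, 0, -2).
v_1 = A·v_0 = (-4, 6, 8).
v_2 = A·v_1 = (4, -2, -10).
v_3 = A·v_2 = (-16, 20, 22).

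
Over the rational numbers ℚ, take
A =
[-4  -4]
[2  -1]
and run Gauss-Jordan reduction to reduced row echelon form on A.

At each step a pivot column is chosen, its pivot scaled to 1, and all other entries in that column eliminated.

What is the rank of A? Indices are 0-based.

[1] R0 /= -4  ⇒  (1, 1)
     R1 -= 2·R0  ⇒  (0, -3)
[2] R1 /= -3  ⇒  (0, 1)
     R0 -= 1·R1  ⇒  (1, 0)

rank = 2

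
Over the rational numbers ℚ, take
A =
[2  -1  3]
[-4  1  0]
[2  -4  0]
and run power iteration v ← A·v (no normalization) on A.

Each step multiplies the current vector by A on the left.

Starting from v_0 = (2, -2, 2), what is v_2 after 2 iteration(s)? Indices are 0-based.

v_0 = (2, -2, 2).
v_1 = A·v_0 = (12, -10, 12).
v_2 = A·v_1 = (70, -58, 64).

v_2 = (70, -58, 64)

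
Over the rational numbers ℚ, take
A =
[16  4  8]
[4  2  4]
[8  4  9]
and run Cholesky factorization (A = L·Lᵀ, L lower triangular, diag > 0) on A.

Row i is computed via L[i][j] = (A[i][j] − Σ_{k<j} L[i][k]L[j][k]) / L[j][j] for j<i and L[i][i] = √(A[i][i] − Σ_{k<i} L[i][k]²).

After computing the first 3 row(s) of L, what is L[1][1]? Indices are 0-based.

L[1][1] = 1

Step 1: L[0][0] = √(16) = 4.
  L[1][0] = (4) / L[0][0] = 1.
Step 2: L[1][1] = √(1) = 1.
  L[2][0] = (8) / L[0][0] = 2.
  L[2][1] = (2) / L[1][1] = 2.
Step 3: L[2][2] = √(1) = 1.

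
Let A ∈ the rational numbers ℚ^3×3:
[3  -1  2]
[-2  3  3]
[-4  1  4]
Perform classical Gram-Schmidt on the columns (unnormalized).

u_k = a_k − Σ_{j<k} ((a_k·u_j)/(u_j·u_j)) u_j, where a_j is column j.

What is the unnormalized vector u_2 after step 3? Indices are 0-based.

Step 1: u_0 = a_0 = (3, -2, -4).
Step 2: u_1 = a_1 − (-13/29)·u_0 = (10/29, 61/29, -23/29).
Step 3: u_2 = a_2 − (-16/29)·u_0 − (37/50)·u_1 = (17/5, 17/50, 119/50).

u_2 = (17/5, 17/50, 119/50)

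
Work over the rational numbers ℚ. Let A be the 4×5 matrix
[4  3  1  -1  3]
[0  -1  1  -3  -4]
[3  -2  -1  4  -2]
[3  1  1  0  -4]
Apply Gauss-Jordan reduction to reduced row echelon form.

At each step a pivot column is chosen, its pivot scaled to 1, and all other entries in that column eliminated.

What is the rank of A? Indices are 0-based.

[1] R0 /= 4  ⇒  (1, 3/4, 1/4, -1/4, 3/4)
     R2 -= 3·R0  ⇒  (0, -17/4, -7/4, 19/4, -17/4)
     R3 -= 3·R0  ⇒  (0, -5/4, 1/4, 3/4, -25/4)
[2] R1 /= -1  ⇒  (0, 1, -1, 3, 4)
     R0 -= 3/4·R1  ⇒  (1, 0, 1, -5/2, -9/4)
     R2 -= -17/4·R1  ⇒  (0, 0, -6, 35/2, 51/4)
     R3 -= -5/4·R1  ⇒  (0, 0, -1, 9/2, -5/4)
[3] R2 /= -6  ⇒  (0, 0, 1, -35/12, -17/8)
     R0 -= 1·R2  ⇒  (1, 0, 0, 5/12, -1/8)
     R1 -= -1·R2  ⇒  (0, 1, 0, 1/12, 15/8)
     R3 -= -1·R2  ⇒  (0, 0, 0, 19/12, -27/8)
[4] R3 /= 19/12  ⇒  (0, 0, 0, 1, -81/38)
     R0 -= 5/12·R3  ⇒  (1, 0, 0, 0, 29/38)
     R1 -= 1/12·R3  ⇒  (0, 1, 0, 0, 39/19)
     R2 -= -35/12·R3  ⇒  (0, 0, 1, 0, -317/38)

rank = 4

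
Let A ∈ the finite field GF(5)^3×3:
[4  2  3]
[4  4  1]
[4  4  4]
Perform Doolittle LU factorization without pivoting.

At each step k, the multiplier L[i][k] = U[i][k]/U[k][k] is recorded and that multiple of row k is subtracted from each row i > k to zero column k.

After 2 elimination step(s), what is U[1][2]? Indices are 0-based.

U[1][2] = 3

Step 1: pivot at (0,0) is 4.
  row1 ← row1 − (1)·row0  ⇒  L[1][0]=1, U row1=(0, 2, 3)
  row2 ← row2 − (1)·row0  ⇒  L[2][0]=1, U row2=(0, 2, 1)
Step 2: pivot at (1,1) is 2.
  row2 ← row2 − (1)·row1  ⇒  L[2][1]=1, U row2=(0, 0, 3)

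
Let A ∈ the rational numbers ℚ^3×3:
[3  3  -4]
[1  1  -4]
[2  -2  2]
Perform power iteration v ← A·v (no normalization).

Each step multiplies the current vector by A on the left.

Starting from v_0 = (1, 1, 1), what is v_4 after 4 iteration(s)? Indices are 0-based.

v_4 = (-576, -256, -16)

v_0 = (1, 1, 1).
v_1 = A·v_0 = (2, -2, 2).
v_2 = A·v_1 = (-8, -8, 12).
v_3 = A·v_2 = (-96, -64, 24).
v_4 = A·v_3 = (-576, -256, -16).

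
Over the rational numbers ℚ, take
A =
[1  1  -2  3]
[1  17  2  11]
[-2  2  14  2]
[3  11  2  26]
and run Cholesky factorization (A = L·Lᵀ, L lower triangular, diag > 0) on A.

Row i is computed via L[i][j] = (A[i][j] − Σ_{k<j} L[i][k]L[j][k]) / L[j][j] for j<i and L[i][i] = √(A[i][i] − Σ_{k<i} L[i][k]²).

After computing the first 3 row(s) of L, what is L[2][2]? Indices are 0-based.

L[2][2] = 3

Step 1: L[0][0] = √(1) = 1.
  L[1][0] = (1) / L[0][0] = 1.
Step 2: L[1][1] = √(16) = 4.
  L[2][0] = (-2) / L[0][0] = -2.
  L[2][1] = (4) / L[1][1] = 1.
Step 3: L[2][2] = √(9) = 3.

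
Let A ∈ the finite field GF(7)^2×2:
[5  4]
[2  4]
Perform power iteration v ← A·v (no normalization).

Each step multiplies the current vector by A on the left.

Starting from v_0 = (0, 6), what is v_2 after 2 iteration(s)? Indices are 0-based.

v_2 = (6, 4)

v_0 = (0, 6).
v_1 = A·v_0 = (3, 3).
v_2 = A·v_1 = (6, 4).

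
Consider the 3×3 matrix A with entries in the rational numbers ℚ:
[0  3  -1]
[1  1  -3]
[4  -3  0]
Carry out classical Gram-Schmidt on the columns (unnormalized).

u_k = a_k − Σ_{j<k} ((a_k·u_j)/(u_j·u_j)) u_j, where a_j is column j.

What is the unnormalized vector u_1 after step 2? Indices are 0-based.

Step 1: u_0 = a_0 = (0, 1, 4).
Step 2: u_1 = a_1 − (-11/17)·u_0 = (3, 28/17, -7/17).

u_1 = (3, 28/17, -7/17)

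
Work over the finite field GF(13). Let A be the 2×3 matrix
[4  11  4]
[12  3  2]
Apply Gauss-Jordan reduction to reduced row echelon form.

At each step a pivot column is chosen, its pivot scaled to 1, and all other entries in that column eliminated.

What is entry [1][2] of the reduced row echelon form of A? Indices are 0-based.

pivot(0,0)=4: scale R0 → (1, 6, 1)
  clear (1,0): R1 −= (12)R0 → (0, 9, 3)
pivot(1,1)=9: scale R1 → (0, 1, 9)
  clear (0,1): R0 −= (6)R1 → (1, 0, 12)

M[1][2] = 9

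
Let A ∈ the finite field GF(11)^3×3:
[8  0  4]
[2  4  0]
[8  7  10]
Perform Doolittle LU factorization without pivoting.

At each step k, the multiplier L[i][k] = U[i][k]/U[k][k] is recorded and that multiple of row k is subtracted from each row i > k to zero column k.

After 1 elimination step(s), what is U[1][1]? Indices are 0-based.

[col 0] pivot 8
  R1 -= 3*R0 → (0, 4, 10)  (L[1][0] := 3)
  R2 -= 1*R0 → (0, 7, 6)  (L[2][0] := 1)

U[1][1] = 4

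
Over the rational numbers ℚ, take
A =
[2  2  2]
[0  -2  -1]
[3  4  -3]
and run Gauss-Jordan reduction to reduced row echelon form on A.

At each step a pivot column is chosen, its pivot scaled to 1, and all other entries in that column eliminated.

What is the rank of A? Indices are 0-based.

rank = 3

[1] R0 /= 2  ⇒  (1, 1, 1)
     R2 -= 3·R0  ⇒  (0, 1, -6)
[2] R1 /= -2  ⇒  (0, 1, 1/2)
     R0 -= 1·R1  ⇒  (1, 0, 1/2)
     R2 -= 1·R1  ⇒  (0, 0, -13/2)
[3] R2 /= -13/2  ⇒  (0, 0, 1)
     R0 -= 1/2·R2  ⇒  (1, 0, 0)
     R1 -= 1/2·R2  ⇒  (0, 1, 0)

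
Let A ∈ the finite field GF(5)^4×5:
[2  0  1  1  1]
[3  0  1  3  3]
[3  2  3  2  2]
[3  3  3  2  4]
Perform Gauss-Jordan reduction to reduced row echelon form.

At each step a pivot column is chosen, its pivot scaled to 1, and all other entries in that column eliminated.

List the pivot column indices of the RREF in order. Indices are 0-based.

step 1: normalize row 0 (÷2) = (1, 0, 3, 3, 3)
  row 1: subtract 3×row0 = (0, 0, 2, 4, 4)
  row 2: subtract 3×row0 = (0, 2, 4, 3, 3)
  row 3: subtract 3×row0 = (0, 3, 4, 3, 0)
step 2: exchange rows 1,2
step 2: normalize row 1 (÷2) = (0, 1, 2, 4, 4)
  row 3: subtract 3×row1 = (0, 0, 3, 1, 3)
step 3: normalize row 2 (÷2) = (0, 0, 1, 2, 2)
  row 0: subtract 3×row2 = (1, 0, 0, 2, 2)
  row 1: subtract 2×row2 = (0, 1, 0, 0, 0)
  row 3: subtract 3×row2 = (0, 0, 0, 0, 2)
skip col 3 (zero from row 3)
step 4: normalize row 3 (÷2) = (0, 0, 0, 0, 1)
  row 0: subtract 2×row3 = (1, 0, 0, 2, 0)
  row 2: subtract 2×row3 = (0, 0, 1, 2, 0)

pivot columns: 0, 1, 2, 4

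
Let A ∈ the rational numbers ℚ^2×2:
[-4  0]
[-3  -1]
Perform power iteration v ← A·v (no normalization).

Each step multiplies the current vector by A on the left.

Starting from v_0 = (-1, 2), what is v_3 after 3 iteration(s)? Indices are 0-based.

v_0 = (-1, 2).
v_1 = A·v_0 = (4, 1).
v_2 = A·v_1 = (-16, -13).
v_3 = A·v_2 = (64, 61).

v_3 = (64, 61)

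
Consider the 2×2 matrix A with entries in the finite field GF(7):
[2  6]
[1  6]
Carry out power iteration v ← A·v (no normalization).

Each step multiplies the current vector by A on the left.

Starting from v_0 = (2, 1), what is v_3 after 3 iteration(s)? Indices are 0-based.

v_0 = (2, 1).
v_1 = A·v_0 = (3, 1).
v_2 = A·v_1 = (5, 2).
v_3 = A·v_2 = (1, 3).

v_3 = (1, 3)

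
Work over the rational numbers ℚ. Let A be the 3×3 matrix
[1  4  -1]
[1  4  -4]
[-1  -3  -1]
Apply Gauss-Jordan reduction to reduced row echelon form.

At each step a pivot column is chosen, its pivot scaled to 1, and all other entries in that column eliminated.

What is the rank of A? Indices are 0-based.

step 1: normalize row 0 (÷1) = (1, 4, -1)
  row 1: subtract 1×row0 = (0, 0, -3)
  row 2: subtract -1×row0 = (0, 1, -2)
step 2: exchange rows 1,2
step 2: normalize row 1 (÷1) = (0, 1, -2)
  row 0: subtract 4×row1 = (1, 0, 7)
step 3: normalize row 2 (÷-3) = (0, 0, 1)
  row 0: subtract 7×row2 = (1, 0, 0)
  row 1: subtract -2×row2 = (0, 1, 0)

rank = 3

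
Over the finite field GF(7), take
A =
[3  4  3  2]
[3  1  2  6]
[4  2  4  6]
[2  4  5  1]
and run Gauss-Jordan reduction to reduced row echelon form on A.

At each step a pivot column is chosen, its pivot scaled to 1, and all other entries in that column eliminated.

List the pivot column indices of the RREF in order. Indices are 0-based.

[1] R0 /= 3  ⇒  (1, 6, 1, 3)
     R1 -= 3·R0  ⇒  (0, 4, 6, 4)
     R2 -= 4·R0  ⇒  (0, 6, 0, 1)
     R3 -= 2·R0  ⇒  (0, 6, 3, 2)
[2] R1 /= 4  ⇒  (0, 1, 5, 1)
     R0 -= 6·R1  ⇒  (1, 0, 6, 4)
     R2 -= 6·R1  ⇒  (0, 0, 5, 2)
     R3 -= 6·R1  ⇒  (0, 0, 1, 3)
[3] R2 /= 5  ⇒  (0, 0, 1, 6)
     R0 -= 6·R2  ⇒  (1, 0, 0, 3)
     R1 -= 5·R2  ⇒  (0, 1, 0, 6)
     R3 -= 1·R2  ⇒  (0, 0, 0, 4)
[4] R3 /= 4  ⇒  (0, 0, 0, 1)
     R0 -= 3·R3  ⇒  (1, 0, 0, 0)
     R1 -= 6·R3  ⇒  (0, 1, 0, 0)
     R2 -= 6·R3  ⇒  (0, 0, 1, 0)

pivot columns: 0, 1, 2, 3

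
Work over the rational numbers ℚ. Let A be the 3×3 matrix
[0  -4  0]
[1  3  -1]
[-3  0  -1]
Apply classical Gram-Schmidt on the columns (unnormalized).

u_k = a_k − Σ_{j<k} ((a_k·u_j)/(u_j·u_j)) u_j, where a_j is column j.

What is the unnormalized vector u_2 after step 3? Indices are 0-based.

u_2 = (-144/241, -192/241, -64/241)

Step 1: u_0 = a_0 = (0, 1, -3).
Step 2: u_1 = a_1 − (3/10)·u_0 = (-4, 27/10, 9/10).
Step 3: u_2 = a_2 − (1/5)·u_0 − (-36/241)·u_1 = (-144/241, -192/241, -64/241).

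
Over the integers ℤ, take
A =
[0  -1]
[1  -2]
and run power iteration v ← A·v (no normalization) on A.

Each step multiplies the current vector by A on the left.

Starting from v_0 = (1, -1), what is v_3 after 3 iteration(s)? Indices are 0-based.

v_0 = (1, -1).
v_1 = A·v_0 = (1, 3).
v_2 = A·v_1 = (-3, -5).
v_3 = A·v_2 = (5, 7).

v_3 = (5, 7)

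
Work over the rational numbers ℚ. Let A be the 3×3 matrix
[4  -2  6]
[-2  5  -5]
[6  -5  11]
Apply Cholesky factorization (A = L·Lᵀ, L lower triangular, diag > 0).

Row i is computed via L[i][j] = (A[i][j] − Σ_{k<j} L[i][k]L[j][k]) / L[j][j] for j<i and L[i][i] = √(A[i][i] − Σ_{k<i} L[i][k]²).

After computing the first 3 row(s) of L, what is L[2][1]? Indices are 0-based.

Step 1: L[0][0] = √(4) = 2.
  L[1][0] = (-2) / L[0][0] = -1.
Step 2: L[1][1] = √(4) = 2.
  L[2][0] = (6) / L[0][0] = 3.
  L[2][1] = (-2) / L[1][1] = -1.
Step 3: L[2][2] = √(1) = 1.

L[2][1] = -1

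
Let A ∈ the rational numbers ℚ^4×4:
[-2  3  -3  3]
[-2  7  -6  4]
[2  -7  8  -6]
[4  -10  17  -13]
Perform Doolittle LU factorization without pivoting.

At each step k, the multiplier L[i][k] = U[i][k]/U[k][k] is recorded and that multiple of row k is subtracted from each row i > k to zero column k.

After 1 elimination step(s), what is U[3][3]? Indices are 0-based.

U[3][3] = -7

Step 1: pivot at (0,0) is -2.
  row1 ← row1 − (1)·row0  ⇒  L[1][0]=1, U row1=(0, 4, -3, 1)
  row2 ← row2 − (-1)·row0  ⇒  L[2][0]=-1, U row2=(0, -4, 5, -3)
  row3 ← row3 − (-2)·row0  ⇒  L[3][0]=-2, U row3=(0, -4, 11, -7)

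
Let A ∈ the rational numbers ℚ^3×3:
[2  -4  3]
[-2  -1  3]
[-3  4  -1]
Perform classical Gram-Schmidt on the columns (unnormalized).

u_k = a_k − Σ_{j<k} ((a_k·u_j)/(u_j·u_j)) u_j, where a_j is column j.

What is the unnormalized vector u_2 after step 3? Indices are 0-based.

Step 1: u_0 = a_0 = (2, -2, -3).
Step 2: u_1 = a_1 − (-18/17)·u_0 = (-32/17, -53/17, 14/17).
Step 3: u_2 = a_2 − (3/17)·u_0 − (-269/237)·u_1 = (121/237, -44/237, 110/237).

u_2 = (121/237, -44/237, 110/237)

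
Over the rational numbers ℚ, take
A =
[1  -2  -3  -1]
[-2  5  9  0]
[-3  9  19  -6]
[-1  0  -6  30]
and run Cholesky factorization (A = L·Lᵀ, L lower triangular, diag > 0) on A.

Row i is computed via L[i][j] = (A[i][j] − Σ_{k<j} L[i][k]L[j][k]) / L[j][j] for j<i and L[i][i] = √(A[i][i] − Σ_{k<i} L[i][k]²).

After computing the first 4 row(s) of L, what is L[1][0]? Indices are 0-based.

Step 1: L[0][0] = √(1) = 1.
  L[1][0] = (-2) / L[0][0] = -2.
Step 2: L[1][1] = √(1) = 1.
  L[2][0] = (-3) / L[0][0] = -3.
  L[2][1] = (3) / L[1][1] = 3.
Step 3: L[2][2] = √(1) = 1.
  L[3][0] = (-1) / L[0][0] = -1.
  L[3][1] = (-2) / L[1][1] = -2.
  L[3][2] = (-3) / L[2][2] = -3.
Step 4: L[3][3] = √(16) = 4.

L[1][0] = -2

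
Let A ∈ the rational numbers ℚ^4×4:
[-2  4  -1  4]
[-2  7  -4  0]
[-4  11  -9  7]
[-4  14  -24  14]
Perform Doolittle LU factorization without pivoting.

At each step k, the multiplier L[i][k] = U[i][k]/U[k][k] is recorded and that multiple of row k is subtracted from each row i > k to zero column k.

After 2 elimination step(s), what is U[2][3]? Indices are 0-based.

k=0: U[0][0]=-2
  eliminate (1,0): mult=1, new row 1: (0, 3, -3, -4); set L[1][0]=1
  eliminate (2,0): mult=2, new row 2: (0, 3, -7, -1); set L[2][0]=2
  eliminate (3,0): mult=2, new row 3: (0, 6, -22, 6); set L[3][0]=2
k=1: U[1][1]=3
  eliminate (2,1): mult=1, new row 2: (0, 0, -4, 3); set L[2][1]=1
  eliminate (3,1): mult=2, new row 3: (0, 0, -16, 14); set L[3][1]=2

U[2][3] = 3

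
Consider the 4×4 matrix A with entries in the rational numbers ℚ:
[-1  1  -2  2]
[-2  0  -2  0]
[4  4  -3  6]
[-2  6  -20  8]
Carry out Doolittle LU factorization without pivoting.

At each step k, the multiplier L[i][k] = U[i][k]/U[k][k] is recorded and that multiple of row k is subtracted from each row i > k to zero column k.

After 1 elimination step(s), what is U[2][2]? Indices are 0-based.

[col 0] pivot -1
  R1 -= 2*R0 → (0, -2, 2, -4)  (L[1][0] := 2)
  R2 -= -4*R0 → (0, 8, -11, 14)  (L[2][0] := -4)
  R3 -= 2*R0 → (0, 4, -16, 4)  (L[3][0] := 2)

U[2][2] = -11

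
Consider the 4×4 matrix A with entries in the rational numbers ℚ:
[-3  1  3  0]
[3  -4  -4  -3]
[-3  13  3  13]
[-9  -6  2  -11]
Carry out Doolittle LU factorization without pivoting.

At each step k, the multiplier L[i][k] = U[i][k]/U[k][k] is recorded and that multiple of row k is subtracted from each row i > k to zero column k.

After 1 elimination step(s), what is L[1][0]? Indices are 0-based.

[col 0] pivot -3
  R1 -= -1*R0 → (0, -3, -1, -3)  (L[1][0] := -1)
  R2 -= 1*R0 → (0, 12, 0, 13)  (L[2][0] := 1)
  R3 -= 3*R0 → (0, -9, -7, -11)  (L[3][0] := 3)

L[1][0] = -1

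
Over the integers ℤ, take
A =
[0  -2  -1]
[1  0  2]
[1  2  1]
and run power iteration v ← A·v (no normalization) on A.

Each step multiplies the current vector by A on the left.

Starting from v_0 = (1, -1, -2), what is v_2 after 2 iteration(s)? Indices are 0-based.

v_0 = (1, -1, -2).
v_1 = A·v_0 = (4, -3, -3).
v_2 = A·v_1 = (9, -2, -5).

v_2 = (9, -2, -5)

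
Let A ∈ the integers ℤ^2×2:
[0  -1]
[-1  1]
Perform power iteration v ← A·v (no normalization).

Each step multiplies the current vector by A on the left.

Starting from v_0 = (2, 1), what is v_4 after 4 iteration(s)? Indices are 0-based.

v_0 = (2, 1).
v_1 = A·v_0 = (-1, -1).
v_2 = A·v_1 = (1, 0).
v_3 = A·v_2 = (0, -1).
v_4 = A·v_3 = (1, -1).

v_4 = (1, -1)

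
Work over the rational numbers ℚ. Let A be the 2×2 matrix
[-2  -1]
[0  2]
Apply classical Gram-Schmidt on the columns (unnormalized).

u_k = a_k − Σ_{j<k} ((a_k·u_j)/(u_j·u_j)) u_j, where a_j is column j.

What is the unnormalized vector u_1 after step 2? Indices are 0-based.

Step 1: u_0 = a_0 = (-2, 0).
Step 2: u_1 = a_1 − (1/2)·u_0 = (0, 2).

u_1 = (0, 2)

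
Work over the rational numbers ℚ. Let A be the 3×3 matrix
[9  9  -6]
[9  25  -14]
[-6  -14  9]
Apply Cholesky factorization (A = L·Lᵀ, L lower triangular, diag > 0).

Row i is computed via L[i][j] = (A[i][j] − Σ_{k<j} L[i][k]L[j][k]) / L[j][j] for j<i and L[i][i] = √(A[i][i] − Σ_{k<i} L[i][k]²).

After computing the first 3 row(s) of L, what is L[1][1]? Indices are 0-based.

Step 1: L[0][0] = √(9) = 3.
  L[1][0] = (9) / L[0][0] = 3.
Step 2: L[1][1] = √(16) = 4.
  L[2][0] = (-6) / L[0][0] = -2.
  L[2][1] = (-8) / L[1][1] = -2.
Step 3: L[2][2] = √(1) = 1.

L[1][1] = 4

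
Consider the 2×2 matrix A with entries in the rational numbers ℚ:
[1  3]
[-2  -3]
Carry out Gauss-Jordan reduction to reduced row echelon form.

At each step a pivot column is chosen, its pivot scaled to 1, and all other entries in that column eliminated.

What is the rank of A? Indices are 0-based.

rank = 2

step 1: normalize row 0 (÷1) = (1, 3)
  row 1: subtract -2×row0 = (0, 3)
step 2: normalize row 1 (÷3) = (0, 1)
  row 0: subtract 3×row1 = (1, 0)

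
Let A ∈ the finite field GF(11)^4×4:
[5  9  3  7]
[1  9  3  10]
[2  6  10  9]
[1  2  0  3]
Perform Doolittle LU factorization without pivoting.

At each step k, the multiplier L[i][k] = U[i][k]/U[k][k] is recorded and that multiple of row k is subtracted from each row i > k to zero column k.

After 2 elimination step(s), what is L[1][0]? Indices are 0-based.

Step 1: pivot at (0,0) is 5.
  row1 ← row1 − (9)·row0  ⇒  L[1][0]=9, U row1=(0, 5, 9, 2)
  row2 ← row2 − (7)·row0  ⇒  L[2][0]=7, U row2=(0, 9, 0, 4)
  row3 ← row3 − (9)·row0  ⇒  L[3][0]=9, U row3=(0, 9, 6, 6)
Step 2: pivot at (1,1) is 5.
  row2 ← row2 − (4)·row1  ⇒  L[2][1]=4, U row2=(0, 0, 8, 7)
  row3 ← row3 − (4)·row1  ⇒  L[3][1]=4, U row3=(0, 0, 3, 9)

L[1][0] = 9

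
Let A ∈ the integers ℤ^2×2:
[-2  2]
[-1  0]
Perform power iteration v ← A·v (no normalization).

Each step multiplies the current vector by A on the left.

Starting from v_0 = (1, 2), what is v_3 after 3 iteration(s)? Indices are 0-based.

v_0 = (1, 2).
v_1 = A·v_0 = (2, -1).
v_2 = A·v_1 = (-6, -2).
v_3 = A·v_2 = (8, 6).

v_3 = (8, 6)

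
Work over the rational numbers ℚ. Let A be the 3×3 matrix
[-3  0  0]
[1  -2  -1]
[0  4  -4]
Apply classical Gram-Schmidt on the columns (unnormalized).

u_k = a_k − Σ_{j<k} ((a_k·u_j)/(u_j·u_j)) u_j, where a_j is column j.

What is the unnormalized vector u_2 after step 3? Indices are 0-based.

Step 1: u_0 = a_0 = (-3, 1, 0).
Step 2: u_1 = a_1 − (-1/5)·u_0 = (-3/5, -9/5, 4).
Step 3: u_2 = a_2 − (-1/10)·u_0 − (-71/98)·u_1 = (-36/49, -108/49, -54/49).

u_2 = (-36/49, -108/49, -54/49)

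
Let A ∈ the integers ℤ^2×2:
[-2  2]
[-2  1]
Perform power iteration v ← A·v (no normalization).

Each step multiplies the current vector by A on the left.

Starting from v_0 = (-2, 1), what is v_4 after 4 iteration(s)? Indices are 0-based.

v_0 = (-2, 1).
v_1 = A·v_0 = (6, 5).
v_2 = A·v_1 = (-2, -7).
v_3 = A·v_2 = (-10, -3).
v_4 = A·v_3 = (14, 17).

v_4 = (14, 17)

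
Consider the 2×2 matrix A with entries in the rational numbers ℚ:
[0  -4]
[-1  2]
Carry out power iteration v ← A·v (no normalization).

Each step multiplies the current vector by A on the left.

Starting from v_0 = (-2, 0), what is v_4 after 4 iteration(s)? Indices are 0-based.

v_4 = (-64, 48)

v_0 = (-2, 0).
v_1 = A·v_0 = (0, 2).
v_2 = A·v_1 = (-8, 4).
v_3 = A·v_2 = (-16, 16).
v_4 = A·v_3 = (-64, 48).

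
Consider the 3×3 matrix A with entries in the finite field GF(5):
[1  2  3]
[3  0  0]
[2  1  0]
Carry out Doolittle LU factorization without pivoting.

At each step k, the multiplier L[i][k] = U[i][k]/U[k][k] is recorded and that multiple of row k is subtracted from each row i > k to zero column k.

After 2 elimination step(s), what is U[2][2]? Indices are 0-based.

Step 1: pivot at (0,0) is 1.
  row1 ← row1 − (3)·row0  ⇒  L[1][0]=3, U row1=(0, 4, 1)
  row2 ← row2 − (2)·row0  ⇒  L[2][0]=2, U row2=(0, 2, 4)
Step 2: pivot at (1,1) is 4.
  row2 ← row2 − (3)·row1  ⇒  L[2][1]=3, U row2=(0, 0, 1)

U[2][2] = 1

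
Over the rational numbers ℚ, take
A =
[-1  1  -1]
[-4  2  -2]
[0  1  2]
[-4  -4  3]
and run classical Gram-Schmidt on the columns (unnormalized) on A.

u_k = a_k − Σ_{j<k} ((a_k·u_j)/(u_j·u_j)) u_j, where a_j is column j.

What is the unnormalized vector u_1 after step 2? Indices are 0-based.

u_1 = (40/33, 94/33, 1, -104/33)

Step 1: u_0 = a_0 = (-1, -4, 0, -4).
Step 2: u_1 = a_1 − (7/33)·u_0 = (40/33, 94/33, 1, -104/33).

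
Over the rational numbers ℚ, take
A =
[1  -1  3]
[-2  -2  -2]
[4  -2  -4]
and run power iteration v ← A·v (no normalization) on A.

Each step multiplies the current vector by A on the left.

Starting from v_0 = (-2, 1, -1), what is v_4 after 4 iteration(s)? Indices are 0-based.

v_4 = (-444, 280, 96)

v_0 = (-2, 1, -1).
v_1 = A·v_0 = (-6, 4, -6).
v_2 = A·v_1 = (-28, 16, -8).
v_3 = A·v_2 = (-68, 40, -112).
v_4 = A·v_3 = (-444, 280, 96).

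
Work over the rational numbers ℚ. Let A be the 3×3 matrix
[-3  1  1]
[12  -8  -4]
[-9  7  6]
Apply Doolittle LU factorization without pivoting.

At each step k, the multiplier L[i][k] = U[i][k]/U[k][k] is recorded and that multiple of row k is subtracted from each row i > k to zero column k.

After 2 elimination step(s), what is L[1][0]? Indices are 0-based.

[col 0] pivot -3
  R1 -= -4*R0 → (0, -4, 0)  (L[1][0] := -4)
  R2 -= 3*R0 → (0, 4, 3)  (L[2][0] := 3)
[col 1] pivot -4
  R2 -= -1*R1 → (0, 0, 3)  (L[2][1] := -1)

L[1][0] = -4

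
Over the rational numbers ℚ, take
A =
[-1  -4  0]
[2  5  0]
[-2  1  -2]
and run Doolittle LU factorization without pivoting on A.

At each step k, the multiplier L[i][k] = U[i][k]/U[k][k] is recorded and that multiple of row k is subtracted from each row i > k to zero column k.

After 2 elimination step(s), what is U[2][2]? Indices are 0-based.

k=0: U[0][0]=-1
  eliminate (1,0): mult=-2, new row 1: (0, -3, 0); set L[1][0]=-2
  eliminate (2,0): mult=2, new row 2: (0, 9, -2); set L[2][0]=2
k=1: U[1][1]=-3
  eliminate (2,1): mult=-3, new row 2: (0, 0, -2); set L[2][1]=-3

U[2][2] = -2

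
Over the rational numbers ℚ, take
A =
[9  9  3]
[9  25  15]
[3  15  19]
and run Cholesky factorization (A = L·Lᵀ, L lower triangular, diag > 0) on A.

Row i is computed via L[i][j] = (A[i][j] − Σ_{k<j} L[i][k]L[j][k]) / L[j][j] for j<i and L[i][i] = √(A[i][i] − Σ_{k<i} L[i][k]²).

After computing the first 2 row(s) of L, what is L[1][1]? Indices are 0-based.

Step 1: L[0][0] = √(9) = 3.
  L[1][0] = (9) / L[0][0] = 3.
Step 2: L[1][1] = √(16) = 4.

L[1][1] = 4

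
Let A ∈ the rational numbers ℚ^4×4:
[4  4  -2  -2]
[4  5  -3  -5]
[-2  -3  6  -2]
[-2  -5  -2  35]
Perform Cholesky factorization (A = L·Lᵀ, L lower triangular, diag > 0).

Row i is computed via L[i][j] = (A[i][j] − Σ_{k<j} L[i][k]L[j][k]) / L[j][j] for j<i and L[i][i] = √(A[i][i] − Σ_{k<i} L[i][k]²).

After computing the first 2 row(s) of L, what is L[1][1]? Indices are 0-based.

Step 1: L[0][0] = √(4) = 2.
  L[1][0] = (4) / L[0][0] = 2.
Step 2: L[1][1] = √(1) = 1.

L[1][1] = 1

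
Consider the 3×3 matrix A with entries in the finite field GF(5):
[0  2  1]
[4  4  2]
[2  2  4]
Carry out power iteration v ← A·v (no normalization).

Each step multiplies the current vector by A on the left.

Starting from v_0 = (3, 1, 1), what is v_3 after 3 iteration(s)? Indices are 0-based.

v_3 = (1, 4, 2)

v_0 = (3, 1, 1).
v_1 = A·v_0 = (3, 3, 2).
v_2 = A·v_1 = (3, 3, 0).
v_3 = A·v_2 = (1, 4, 2).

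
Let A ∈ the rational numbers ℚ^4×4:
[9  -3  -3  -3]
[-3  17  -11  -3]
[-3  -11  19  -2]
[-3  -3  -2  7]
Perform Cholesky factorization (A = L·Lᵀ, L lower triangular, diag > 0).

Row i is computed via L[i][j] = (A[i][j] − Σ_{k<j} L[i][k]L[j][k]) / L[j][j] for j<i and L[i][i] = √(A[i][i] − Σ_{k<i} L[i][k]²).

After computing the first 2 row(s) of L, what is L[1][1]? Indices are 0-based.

Step 1: L[0][0] = √(9) = 3.
  L[1][0] = (-3) / L[0][0] = -1.
Step 2: L[1][1] = √(16) = 4.

L[1][1] = 4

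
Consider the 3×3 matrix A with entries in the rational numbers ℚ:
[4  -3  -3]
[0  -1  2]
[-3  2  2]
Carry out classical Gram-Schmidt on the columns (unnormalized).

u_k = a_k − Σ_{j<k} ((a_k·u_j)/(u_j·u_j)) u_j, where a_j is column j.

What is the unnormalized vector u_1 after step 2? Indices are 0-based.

u_1 = (-3/25, -1, -4/25)

Step 1: u_0 = a_0 = (4, 0, -3).
Step 2: u_1 = a_1 − (-18/25)·u_0 = (-3/25, -1, -4/25).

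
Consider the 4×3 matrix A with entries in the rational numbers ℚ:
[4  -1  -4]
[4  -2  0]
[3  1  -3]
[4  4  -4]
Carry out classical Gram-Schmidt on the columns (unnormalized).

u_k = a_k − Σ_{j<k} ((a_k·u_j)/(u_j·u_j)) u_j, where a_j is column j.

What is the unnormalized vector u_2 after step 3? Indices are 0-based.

u_2 = (-440/241, 2052/1205, -656/1205, 128/241)

Step 1: u_0 = a_0 = (4, 4, 3, 4).
Step 2: u_1 = a_1 − (7/57)·u_0 = (-85/57, -142/57, 12/19, 200/57).
Step 3: u_2 = a_2 − (-41/57)·u_0 − (-568/1205)·u_1 = (-440/241, 2052/1205, -656/1205, 128/241).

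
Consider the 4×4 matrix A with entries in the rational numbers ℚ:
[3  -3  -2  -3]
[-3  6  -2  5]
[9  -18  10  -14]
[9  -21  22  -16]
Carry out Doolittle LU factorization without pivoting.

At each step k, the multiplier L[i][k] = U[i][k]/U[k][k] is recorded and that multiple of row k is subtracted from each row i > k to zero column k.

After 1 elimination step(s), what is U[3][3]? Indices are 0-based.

U[3][3] = -7

Step 1: pivot at (0,0) is 3.
  row1 ← row1 − (-1)·row0  ⇒  L[1][0]=-1, U row1=(0, 3, -4, 2)
  row2 ← row2 − (3)·row0  ⇒  L[2][0]=3, U row2=(0, -9, 16, -5)
  row3 ← row3 − (3)·row0  ⇒  L[3][0]=3, U row3=(0, -12, 28, -7)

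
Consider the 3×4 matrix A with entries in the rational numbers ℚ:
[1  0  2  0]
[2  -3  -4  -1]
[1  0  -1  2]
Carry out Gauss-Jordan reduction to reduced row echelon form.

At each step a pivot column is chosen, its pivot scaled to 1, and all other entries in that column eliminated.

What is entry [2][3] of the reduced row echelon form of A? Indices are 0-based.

M[2][3] = -2/3

step 1: normalize row 0 (÷1) = (1, 0, 2, 0)
  row 1: subtract 2×row0 = (0, -3, -8, -1)
  row 2: subtract 1×row0 = (0, 0, -3, 2)
step 2: normalize row 1 (÷-3) = (0, 1, 8/3, 1/3)
step 3: normalize row 2 (÷-3) = (0, 0, 1, -2/3)
  row 0: subtract 2×row2 = (1, 0, 0, 4/3)
  row 1: subtract 8/3×row2 = (0, 1, 0, 19/9)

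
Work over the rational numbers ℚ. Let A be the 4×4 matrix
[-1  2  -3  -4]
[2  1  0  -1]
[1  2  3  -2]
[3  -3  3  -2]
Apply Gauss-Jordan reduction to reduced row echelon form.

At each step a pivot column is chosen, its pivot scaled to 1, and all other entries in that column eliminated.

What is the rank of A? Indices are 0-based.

rank = 4

step 1: normalize row 0 (÷-1) = (1, -2, 3, 4)
  row 1: subtract 2×row0 = (0, 5, -6, -9)
  row 2: subtract 1×row0 = (0, 4, 0, -6)
  row 3: subtract 3×row0 = (0, 3, -6, -14)
step 2: normalize row 1 (÷5) = (0, 1, -6/5, -9/5)
  row 0: subtract -2×row1 = (1, 0, 3/5, 2/5)
  row 2: subtract 4×row1 = (0, 0, 24/5, 6/5)
  row 3: subtract 3×row1 = (0, 0, -12/5, -43/5)
step 3: normalize row 2 (÷24/5) = (0, 0, 1, 1/4)
  row 0: subtract 3/5×row2 = (1, 0, 0, 1/4)
  row 1: subtract -6/5×row2 = (0, 1, 0, -3/2)
  row 3: subtract -12/5×row2 = (0, 0, 0, -8)
step 4: normalize row 3 (÷-8) = (0, 0, 0, 1)
  row 0: subtract 1/4×row3 = (1, 0, 0, 0)
  row 1: subtract -3/2×row3 = (0, 1, 0, 0)
  row 2: subtract 1/4×row3 = (0, 0, 1, 0)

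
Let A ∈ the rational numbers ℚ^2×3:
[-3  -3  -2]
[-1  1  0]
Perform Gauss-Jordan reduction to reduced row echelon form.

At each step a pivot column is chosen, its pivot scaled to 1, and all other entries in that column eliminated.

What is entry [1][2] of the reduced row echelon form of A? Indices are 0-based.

pivot(0,0)=-3: scale R0 → (1, 1, 2/3)
  clear (1,0): R1 −= (-1)R0 → (0, 2, 2/3)
pivot(1,1)=2: scale R1 → (0, 1, 1/3)
  clear (0,1): R0 −= (1)R1 → (1, 0, 1/3)

M[1][2] = 1/3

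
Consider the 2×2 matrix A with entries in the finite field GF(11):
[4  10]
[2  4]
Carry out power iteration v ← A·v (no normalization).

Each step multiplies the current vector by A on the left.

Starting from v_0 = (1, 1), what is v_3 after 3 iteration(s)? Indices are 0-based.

v_3 = (5, 0)

v_0 = (1, 1).
v_1 = A·v_0 = (3, 6).
v_2 = A·v_1 = (6, 8).
v_3 = A·v_2 = (5, 0).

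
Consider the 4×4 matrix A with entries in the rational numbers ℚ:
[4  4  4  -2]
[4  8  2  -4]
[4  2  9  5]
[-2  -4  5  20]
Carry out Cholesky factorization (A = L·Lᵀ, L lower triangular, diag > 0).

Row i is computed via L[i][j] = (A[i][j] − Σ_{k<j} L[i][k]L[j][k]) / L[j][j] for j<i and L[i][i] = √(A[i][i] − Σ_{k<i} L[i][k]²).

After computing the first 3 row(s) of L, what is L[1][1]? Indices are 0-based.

L[1][1] = 2

Step 1: L[0][0] = √(4) = 2.
  L[1][0] = (4) / L[0][0] = 2.
Step 2: L[1][1] = √(4) = 2.
  L[2][0] = (4) / L[0][0] = 2.
  L[2][1] = (-2) / L[1][1] = -1.
Step 3: L[2][2] = √(4) = 2.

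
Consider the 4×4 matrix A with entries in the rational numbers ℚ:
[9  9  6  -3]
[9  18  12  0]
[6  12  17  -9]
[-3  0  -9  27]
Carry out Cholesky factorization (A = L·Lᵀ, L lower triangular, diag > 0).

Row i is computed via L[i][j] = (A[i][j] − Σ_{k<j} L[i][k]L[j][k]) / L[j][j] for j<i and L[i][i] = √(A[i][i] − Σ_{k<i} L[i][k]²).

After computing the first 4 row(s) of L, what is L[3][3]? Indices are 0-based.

L[3][3] = 4

Step 1: L[0][0] = √(9) = 3.
  L[1][0] = (9) / L[0][0] = 3.
Step 2: L[1][1] = √(9) = 3.
  L[2][0] = (6) / L[0][0] = 2.
  L[2][1] = (6) / L[1][1] = 2.
Step 3: L[2][2] = √(9) = 3.
  L[3][0] = (-3) / L[0][0] = -1.
  L[3][1] = (3) / L[1][1] = 1.
  L[3][2] = (-9) / L[2][2] = -3.
Step 4: L[3][3] = √(16) = 4.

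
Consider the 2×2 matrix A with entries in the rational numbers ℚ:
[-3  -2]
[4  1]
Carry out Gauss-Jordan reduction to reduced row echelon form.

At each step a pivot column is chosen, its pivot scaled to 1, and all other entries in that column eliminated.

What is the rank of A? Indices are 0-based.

rank = 2

step 1: normalize row 0 (÷-3) = (1, 2/3)
  row 1: subtract 4×row0 = (0, -5/3)
step 2: normalize row 1 (÷-5/3) = (0, 1)
  row 0: subtract 2/3×row1 = (1, 0)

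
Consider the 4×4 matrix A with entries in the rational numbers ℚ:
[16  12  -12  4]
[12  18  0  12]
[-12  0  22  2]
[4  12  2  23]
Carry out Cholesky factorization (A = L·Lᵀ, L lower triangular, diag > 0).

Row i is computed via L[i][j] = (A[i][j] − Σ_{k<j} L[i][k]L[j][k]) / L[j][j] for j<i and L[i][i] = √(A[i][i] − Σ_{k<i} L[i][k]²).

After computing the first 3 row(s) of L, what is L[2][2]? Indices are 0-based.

Step 1: L[0][0] = √(16) = 4.
  L[1][0] = (12) / L[0][0] = 3.
Step 2: L[1][1] = √(9) = 3.
  L[2][0] = (-12) / L[0][0] = -3.
  L[2][1] = (9) / L[1][1] = 3.
Step 3: L[2][2] = √(4) = 2.

L[2][2] = 2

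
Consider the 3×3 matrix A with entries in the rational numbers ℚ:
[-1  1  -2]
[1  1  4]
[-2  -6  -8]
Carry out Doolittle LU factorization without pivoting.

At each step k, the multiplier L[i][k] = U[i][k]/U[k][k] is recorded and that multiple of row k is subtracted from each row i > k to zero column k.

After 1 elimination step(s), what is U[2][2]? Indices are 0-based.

[col 0] pivot -1
  R1 -= -1*R0 → (0, 2, 2)  (L[1][0] := -1)
  R2 -= 2*R0 → (0, -8, -4)  (L[2][0] := 2)

U[2][2] = -4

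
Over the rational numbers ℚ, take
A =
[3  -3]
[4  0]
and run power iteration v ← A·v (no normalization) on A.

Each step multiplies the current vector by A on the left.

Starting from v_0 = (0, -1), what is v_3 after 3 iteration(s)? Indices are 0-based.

v_0 = (0, -1).
v_1 = A·v_0 = (3, 0).
v_2 = A·v_1 = (9, 12).
v_3 = A·v_2 = (-9, 36).

v_3 = (-9, 36)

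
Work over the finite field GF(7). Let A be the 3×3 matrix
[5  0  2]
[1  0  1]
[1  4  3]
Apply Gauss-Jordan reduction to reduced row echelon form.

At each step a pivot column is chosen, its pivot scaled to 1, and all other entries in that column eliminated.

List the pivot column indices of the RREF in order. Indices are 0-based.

step 1: normalize row 0 (÷5) = (1, 0, 6)
  row 1: subtract 1×row0 = (0, 0, 2)
  row 2: subtract 1×row0 = (0, 4, 4)
step 2: exchange rows 1,2
step 2: normalize row 1 (÷4) = (0, 1, 1)
step 3: normalize row 2 (÷2) = (0, 0, 1)
  row 0: subtract 6×row2 = (1, 0, 0)
  row 1: subtract 1×row2 = (0, 1, 0)

pivot columns: 0, 1, 2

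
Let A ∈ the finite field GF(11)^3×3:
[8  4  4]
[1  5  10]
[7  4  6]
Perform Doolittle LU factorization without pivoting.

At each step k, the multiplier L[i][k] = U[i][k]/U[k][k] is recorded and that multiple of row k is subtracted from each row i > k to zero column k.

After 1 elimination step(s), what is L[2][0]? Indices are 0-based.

L[2][0] = 5

k=0: U[0][0]=8
  eliminate (1,0): mult=7, new row 1: (0, 10, 4); set L[1][0]=7
  eliminate (2,0): mult=5, new row 2: (0, 6, 8); set L[2][0]=5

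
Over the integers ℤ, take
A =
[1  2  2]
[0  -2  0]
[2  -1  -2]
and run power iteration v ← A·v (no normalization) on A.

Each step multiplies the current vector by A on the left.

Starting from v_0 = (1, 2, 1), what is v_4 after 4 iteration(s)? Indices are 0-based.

v_0 = (1, 2, 1).
v_1 = A·v_0 = (7, -4, -2).
v_2 = A·v_1 = (-5, 8, 22).
v_3 = A·v_2 = (55, -16, -62).
v_4 = A·v_3 = (-101, 32, 250).

v_4 = (-101, 32, 250)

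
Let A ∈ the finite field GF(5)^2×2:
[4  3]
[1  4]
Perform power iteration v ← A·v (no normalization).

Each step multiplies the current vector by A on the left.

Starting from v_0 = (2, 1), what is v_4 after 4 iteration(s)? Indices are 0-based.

v_4 = (3, 1)

v_0 = (2, 1).
v_1 = A·v_0 = (1, 1).
v_2 = A·v_1 = (2, 0).
v_3 = A·v_2 = (3, 2).
v_4 = A·v_3 = (3, 1).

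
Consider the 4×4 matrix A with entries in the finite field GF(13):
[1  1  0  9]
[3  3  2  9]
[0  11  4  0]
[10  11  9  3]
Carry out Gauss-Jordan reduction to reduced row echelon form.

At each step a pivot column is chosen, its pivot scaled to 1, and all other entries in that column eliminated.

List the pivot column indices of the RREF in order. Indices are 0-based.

[1] R0 /= 1  ⇒  (1, 1, 0, 9)
     R1 -= 3·R0  ⇒  (0, 0, 2, 8)
     R3 -= 10·R0  ⇒  (0, 1, 9, 4)
[2] R1 <-> R2
[2] R1 /= 11  ⇒  (0, 1, 11, 0)
     R0 -= 1·R1  ⇒  (1, 0, 2, 9)
     R3 -= 1·R1  ⇒  (0, 0, 11, 4)
[3] R2 /= 2  ⇒  (0, 0, 1, 4)
     R0 -= 2·R2  ⇒  (1, 0, 0, 1)
     R1 -= 11·R2  ⇒  (0, 1, 0, 8)
     R3 -= 11·R2  ⇒  (0, 0, 0, 12)
[4] R3 /= 12  ⇒  (0, 0, 0, 1)
     R0 -= 1·R3  ⇒  (1, 0, 0, 0)
     R1 -= 8·R3  ⇒  (0, 1, 0, 0)
     R2 -= 4·R3  ⇒  (0, 0, 1, 0)

pivot columns: 0, 1, 2, 3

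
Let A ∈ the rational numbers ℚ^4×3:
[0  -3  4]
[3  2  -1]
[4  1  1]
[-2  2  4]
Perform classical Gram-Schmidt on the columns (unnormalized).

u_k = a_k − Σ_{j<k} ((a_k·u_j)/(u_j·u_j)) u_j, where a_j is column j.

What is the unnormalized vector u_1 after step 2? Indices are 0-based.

u_1 = (-3, 40/29, 5/29, 70/29)

Step 1: u_0 = a_0 = (0, 3, 4, -2).
Step 2: u_1 = a_1 − (6/29)·u_0 = (-3, 40/29, 5/29, 70/29).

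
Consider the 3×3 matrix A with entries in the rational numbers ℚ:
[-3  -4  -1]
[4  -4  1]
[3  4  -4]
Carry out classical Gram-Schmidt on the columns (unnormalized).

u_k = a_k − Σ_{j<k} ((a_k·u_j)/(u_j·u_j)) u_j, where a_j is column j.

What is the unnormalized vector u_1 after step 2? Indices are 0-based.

Step 1: u_0 = a_0 = (-3, 4, 3).
Step 2: u_1 = a_1 − (4/17)·u_0 = (-56/17, -84/17, 56/17).

u_1 = (-56/17, -84/17, 56/17)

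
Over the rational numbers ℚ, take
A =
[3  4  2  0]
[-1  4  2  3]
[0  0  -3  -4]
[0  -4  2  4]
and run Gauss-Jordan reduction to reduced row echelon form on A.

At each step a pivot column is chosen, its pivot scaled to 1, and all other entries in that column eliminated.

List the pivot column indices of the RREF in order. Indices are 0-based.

pivot columns: 0, 1, 2, 3

step 1: normalize row 0 (÷3) = (1, 4/3, 2/3, 0)
  row 1: subtract -1×row0 = (0, 16/3, 8/3, 3)
step 2: normalize row 1 (÷16/3) = (0, 1, 1/2, 9/16)
  row 0: subtract 4/3×row1 = (1, 0, 0, -3/4)
  row 3: subtract -4×row1 = (0, 0, 4, 25/4)
step 3: normalize row 2 (÷-3) = (0, 0, 1, 4/3)
  row 1: subtract 1/2×row2 = (0, 1, 0, -5/48)
  row 3: subtract 4×row2 = (0, 0, 0, 11/12)
step 4: normalize row 3 (÷11/12) = (0, 0, 0, 1)
  row 0: subtract -3/4×row3 = (1, 0, 0, 0)
  row 1: subtract -5/48×row3 = (0, 1, 0, 0)
  row 2: subtract 4/3×row3 = (0, 0, 1, 0)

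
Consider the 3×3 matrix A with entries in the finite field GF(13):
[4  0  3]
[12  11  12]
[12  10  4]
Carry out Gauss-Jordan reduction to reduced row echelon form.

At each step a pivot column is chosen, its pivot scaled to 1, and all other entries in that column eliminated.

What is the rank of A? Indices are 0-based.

step 1: normalize row 0 (÷4) = (1, 0, 4)
  row 1: subtract 12×row0 = (0, 11, 3)
  row 2: subtract 12×row0 = (0, 10, 8)
step 2: normalize row 1 (÷11) = (0, 1, 5)
  row 2: subtract 10×row1 = (0, 0, 10)
step 3: normalize row 2 (÷10) = (0, 0, 1)
  row 0: subtract 4×row2 = (1, 0, 0)
  row 1: subtract 5×row2 = (0, 1, 0)

rank = 3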